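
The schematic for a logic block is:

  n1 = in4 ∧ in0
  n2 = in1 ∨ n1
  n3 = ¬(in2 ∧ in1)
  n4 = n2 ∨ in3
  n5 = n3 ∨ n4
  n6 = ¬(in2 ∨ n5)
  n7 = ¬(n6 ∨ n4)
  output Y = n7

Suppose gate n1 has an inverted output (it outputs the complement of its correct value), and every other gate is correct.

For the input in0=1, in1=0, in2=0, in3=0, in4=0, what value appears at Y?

0

Propagate with n1 forced: n1=1 [inverted output], n2=1, n3=1, n4=1, n5=1, n6=0, n7=0.
So Y = 0. (Without the fault it would be 1.)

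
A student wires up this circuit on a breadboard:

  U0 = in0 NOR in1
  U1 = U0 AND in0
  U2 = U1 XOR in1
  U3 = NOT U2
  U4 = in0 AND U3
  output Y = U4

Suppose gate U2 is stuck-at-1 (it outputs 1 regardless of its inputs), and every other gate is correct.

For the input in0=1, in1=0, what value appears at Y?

0

Propagate with U2 forced: U0=0, U1=0, U2=1 [stuck-at-1], U3=0, U4=0.
So Y = 0. (Without the fault it would be 1.)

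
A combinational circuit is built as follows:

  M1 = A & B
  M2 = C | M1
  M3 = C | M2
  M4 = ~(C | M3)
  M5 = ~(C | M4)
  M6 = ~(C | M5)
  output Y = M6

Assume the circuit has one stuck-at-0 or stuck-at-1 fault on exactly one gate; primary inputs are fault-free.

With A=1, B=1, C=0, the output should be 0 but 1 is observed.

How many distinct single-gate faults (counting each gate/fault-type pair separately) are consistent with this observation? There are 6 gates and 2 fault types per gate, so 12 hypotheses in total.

6

Fault-free: M1=1, M2=1, M3=1, M4=0, M5=1, M6=0 → 0. Observed 1.
  M1 stuck-at-0: output 1 ✓
  M1 stuck-at-1: output 0 ✗
  M2 stuck-at-0: output 1 ✓
  M2 stuck-at-1: output 0 ✗
  M3 stuck-at-0: output 1 ✓
  M3 stuck-at-1: output 0 ✗
  M4 stuck-at-0: output 0 ✗
  M4 stuck-at-1: output 1 ✓
  M5 stuck-at-0: output 1 ✓
  M5 stuck-at-1: output 0 ✗
  M6 stuck-at-0: output 0 ✗
  M6 stuck-at-1: output 1 ✓
Consistent faults: {M1 stuck-at-0, M2 stuck-at-0, M3 stuck-at-0, M4 stuck-at-1, M5 stuck-at-0, M6 stuck-at-1} — 6 in all.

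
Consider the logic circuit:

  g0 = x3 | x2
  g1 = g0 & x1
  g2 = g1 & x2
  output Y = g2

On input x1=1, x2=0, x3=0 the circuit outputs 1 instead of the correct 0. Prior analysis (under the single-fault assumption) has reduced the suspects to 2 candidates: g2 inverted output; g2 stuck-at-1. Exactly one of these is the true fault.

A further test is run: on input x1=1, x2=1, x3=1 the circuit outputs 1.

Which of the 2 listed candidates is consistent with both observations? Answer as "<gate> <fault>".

Evaluate each candidate on input x1=1, x2=1, x3=1:
  g2 inverted output: g0=1, g1=1, g2=0 [inverted output] → 0 — eliminated
  g2 stuck-at-1: g0=1, g1=1, g2=1 [stuck-at-1] → 1 — matches
Only g2 stuck-at-1 reproduces the observed 1.

g2 stuck-at-1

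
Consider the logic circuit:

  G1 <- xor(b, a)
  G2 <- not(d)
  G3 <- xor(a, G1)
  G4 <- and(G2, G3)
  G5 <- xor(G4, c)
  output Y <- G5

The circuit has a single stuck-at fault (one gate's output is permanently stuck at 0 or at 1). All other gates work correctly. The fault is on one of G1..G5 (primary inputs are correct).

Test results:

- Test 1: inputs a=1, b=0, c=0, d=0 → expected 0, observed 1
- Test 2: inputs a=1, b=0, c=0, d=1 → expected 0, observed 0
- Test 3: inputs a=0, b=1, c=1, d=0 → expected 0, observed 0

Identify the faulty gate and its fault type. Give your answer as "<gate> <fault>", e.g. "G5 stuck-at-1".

G3 stuck-at-1

Fault-free values for test 1 (a=1, b=0, c=0, d=0): G1=1, G2=1, G3=0, G4=0, G5=0, giving Y=0. Observed 1.
Test 1: faults giving observed 1 are {G1 stuck-at-0, G3 stuck-at-1, G4 stuck-at-1, G5 stuck-at-1}.
Test 2 (a=1, b=0, c=0, d=1): fault-free G1=1, G2=0, G3=0, G4=0, G5=0 → 0; observed 0. Eliminates G4 stuck-at-1, G5 stuck-at-1.
Test 3 (a=0, b=1, c=1, d=0): fault-free G1=1, G2=1, G3=1, G4=1, G5=0 → 0; observed 0. Eliminates G1 stuck-at-0.
Only G3 stuck-at-1 is consistent with every test.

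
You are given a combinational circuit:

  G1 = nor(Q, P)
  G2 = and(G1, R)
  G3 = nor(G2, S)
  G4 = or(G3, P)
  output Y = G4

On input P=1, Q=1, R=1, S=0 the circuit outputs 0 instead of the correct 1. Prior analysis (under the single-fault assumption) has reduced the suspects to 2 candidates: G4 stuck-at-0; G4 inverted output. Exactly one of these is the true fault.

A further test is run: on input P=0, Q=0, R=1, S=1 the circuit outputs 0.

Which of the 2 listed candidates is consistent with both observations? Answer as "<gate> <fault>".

Evaluate each candidate on input P=0, Q=0, R=1, S=1:
  G4 stuck-at-0: G1=1, G2=1, G3=0, G4=0 [stuck-at-0] → 0 — matches
  G4 inverted output: G1=1, G2=1, G3=0, G4=1 [inverted output] → 1 — eliminated
Only G4 stuck-at-0 reproduces the observed 0.

G4 stuck-at-0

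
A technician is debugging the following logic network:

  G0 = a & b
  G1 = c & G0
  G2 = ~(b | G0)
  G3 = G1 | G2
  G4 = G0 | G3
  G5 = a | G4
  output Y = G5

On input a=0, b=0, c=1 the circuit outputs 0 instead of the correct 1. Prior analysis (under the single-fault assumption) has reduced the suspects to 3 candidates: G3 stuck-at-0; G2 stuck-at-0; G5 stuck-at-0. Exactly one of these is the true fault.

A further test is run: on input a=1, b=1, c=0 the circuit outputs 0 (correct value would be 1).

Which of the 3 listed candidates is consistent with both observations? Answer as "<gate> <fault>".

G5 stuck-at-0

Evaluate each candidate on input a=1, b=1, c=0:
  G3 stuck-at-0: G0=1, G1=0, G2=0, G3=0 [stuck-at-0], G4=1, G5=1 → 1 — eliminated
  G2 stuck-at-0: G0=1, G1=0, G2=0 [stuck-at-0], G3=0, G4=1, G5=1 → 1 — eliminated
  G5 stuck-at-0: G0=1, G1=0, G2=0, G3=0, G4=1, G5=0 [stuck-at-0] → 0 — matches
Only G5 stuck-at-0 reproduces the observed 0.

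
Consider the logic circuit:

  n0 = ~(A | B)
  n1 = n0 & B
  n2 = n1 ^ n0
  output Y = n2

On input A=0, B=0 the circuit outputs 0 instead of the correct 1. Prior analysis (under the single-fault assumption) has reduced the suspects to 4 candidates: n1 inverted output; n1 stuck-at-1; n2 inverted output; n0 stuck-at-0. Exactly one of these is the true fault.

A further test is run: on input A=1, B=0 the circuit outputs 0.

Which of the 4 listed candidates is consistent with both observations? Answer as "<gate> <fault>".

n0 stuck-at-0

Evaluate each candidate on input A=1, B=0:
  n1 inverted output: n0=0, n1=1 [inverted output], n2=1 → 1 — eliminated
  n1 stuck-at-1: n0=0, n1=1 [stuck-at-1], n2=1 → 1 — eliminated
  n2 inverted output: n0=0, n1=0, n2=1 [inverted output] → 1 — eliminated
  n0 stuck-at-0: n0=0 [stuck-at-0], n1=0, n2=0 → 0 — matches
Only n0 stuck-at-0 reproduces the observed 0.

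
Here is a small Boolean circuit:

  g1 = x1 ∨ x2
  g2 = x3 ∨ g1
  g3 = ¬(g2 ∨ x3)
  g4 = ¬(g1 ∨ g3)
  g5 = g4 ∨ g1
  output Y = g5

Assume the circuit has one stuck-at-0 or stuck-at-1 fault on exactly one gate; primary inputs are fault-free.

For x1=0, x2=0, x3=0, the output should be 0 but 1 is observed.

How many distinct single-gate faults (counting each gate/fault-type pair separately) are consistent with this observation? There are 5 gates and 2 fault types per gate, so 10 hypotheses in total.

Fault-free: g1=0, g2=0, g3=1, g4=0, g5=0 → 0. Observed 1.
  g1 stuck-at-0: output 0 ✗
  g1 stuck-at-1: output 1 ✓
  g2 stuck-at-0: output 0 ✗
  g2 stuck-at-1: output 1 ✓
  g3 stuck-at-0: output 1 ✓
  g3 stuck-at-1: output 0 ✗
  g4 stuck-at-0: output 0 ✗
  g4 stuck-at-1: output 1 ✓
  g5 stuck-at-0: output 0 ✗
  g5 stuck-at-1: output 1 ✓
Consistent faults: {g1 stuck-at-1, g2 stuck-at-1, g3 stuck-at-0, g4 stuck-at-1, g5 stuck-at-1} — 5 in all.

5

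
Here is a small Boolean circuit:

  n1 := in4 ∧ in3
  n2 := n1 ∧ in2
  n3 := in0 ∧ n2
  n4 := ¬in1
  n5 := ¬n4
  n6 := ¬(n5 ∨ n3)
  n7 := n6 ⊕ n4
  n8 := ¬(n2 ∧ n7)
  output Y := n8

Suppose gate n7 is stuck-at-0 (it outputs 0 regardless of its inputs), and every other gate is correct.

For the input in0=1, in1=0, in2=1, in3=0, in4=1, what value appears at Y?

Propagate with n7 forced: n1=0, n2=0, n3=0, n4=1, n5=0, n6=1, n7=0 [stuck-at-0], n8=1.
So Y = 1. (Same as the fault-free value — the fault is masked on this input.)

1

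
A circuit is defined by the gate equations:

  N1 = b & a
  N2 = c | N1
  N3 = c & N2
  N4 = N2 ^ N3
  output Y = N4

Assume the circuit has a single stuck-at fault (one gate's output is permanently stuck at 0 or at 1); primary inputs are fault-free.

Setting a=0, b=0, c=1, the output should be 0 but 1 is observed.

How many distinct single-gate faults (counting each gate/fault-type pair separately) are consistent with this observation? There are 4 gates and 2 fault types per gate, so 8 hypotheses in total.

2

Fault-free: N1=0, N2=1, N3=1, N4=0 → 0. Observed 1.
  N1 stuck-at-0: output 0 ✗
  N1 stuck-at-1: output 0 ✗
  N2 stuck-at-0: output 0 ✗
  N2 stuck-at-1: output 0 ✗
  N3 stuck-at-0: output 1 ✓
  N3 stuck-at-1: output 0 ✗
  N4 stuck-at-0: output 0 ✗
  N4 stuck-at-1: output 1 ✓
Consistent faults: {N3 stuck-at-0, N4 stuck-at-1} — 2 in all.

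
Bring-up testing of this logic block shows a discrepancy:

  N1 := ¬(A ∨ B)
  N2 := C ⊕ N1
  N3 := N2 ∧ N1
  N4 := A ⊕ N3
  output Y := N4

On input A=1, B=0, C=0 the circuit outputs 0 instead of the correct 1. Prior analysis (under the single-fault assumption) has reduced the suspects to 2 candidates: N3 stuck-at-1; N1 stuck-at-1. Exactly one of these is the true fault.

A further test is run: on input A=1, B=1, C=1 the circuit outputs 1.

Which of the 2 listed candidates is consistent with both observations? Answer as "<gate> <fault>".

N1 stuck-at-1

Evaluate each candidate on input A=1, B=1, C=1:
  N3 stuck-at-1: N1=0, N2=1, N3=1 [stuck-at-1], N4=0 → 0 — eliminated
  N1 stuck-at-1: N1=1 [stuck-at-1], N2=0, N3=0, N4=1 → 1 — matches
Only N1 stuck-at-1 reproduces the observed 1.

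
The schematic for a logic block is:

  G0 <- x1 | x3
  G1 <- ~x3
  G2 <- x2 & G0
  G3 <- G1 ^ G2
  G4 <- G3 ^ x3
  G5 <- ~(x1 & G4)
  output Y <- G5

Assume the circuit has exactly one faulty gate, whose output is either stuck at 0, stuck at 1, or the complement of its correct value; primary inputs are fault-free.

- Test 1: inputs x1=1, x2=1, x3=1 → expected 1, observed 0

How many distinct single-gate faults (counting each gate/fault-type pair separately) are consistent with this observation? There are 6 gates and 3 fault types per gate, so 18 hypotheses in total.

12

Fault-free: G0=1, G1=0, G2=1, G3=1, G4=0, G5=1 → 1. Observed 0.
  G0: stuck-at-0, inverted output ✓; others ✗
  G1: stuck-at-1, inverted output ✓; others ✗
  G2: stuck-at-0, inverted output ✓; others ✗
  G3: stuck-at-0, inverted output ✓; others ✗
  G4: stuck-at-1, inverted output ✓; others ✗
  G5: stuck-at-0, inverted output ✓; others ✗
Consistent faults: {G0 stuck-at-0, G0 inverted output, G1 stuck-at-1, G1 inverted output, G2 stuck-at-0, G2 inverted output, G3 stuck-at-0, G3 inverted output, G4 stuck-at-1, G4 inverted output, G5 stuck-at-0, G5 inverted output} — 12 in all.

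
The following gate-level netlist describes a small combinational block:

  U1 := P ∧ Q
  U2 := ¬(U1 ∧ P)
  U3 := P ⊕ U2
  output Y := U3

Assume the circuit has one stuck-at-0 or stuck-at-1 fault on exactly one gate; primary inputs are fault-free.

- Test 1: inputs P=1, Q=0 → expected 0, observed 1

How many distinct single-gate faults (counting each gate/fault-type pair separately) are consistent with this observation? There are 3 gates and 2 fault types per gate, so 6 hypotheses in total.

3

Fault-free: U1=0, U2=1, U3=0 → 0. Observed 1.
  U1 stuck-at-0: output 0 ✗
  U1 stuck-at-1: output 1 ✓
  U2 stuck-at-0: output 1 ✓
  U2 stuck-at-1: output 0 ✗
  U3 stuck-at-0: output 0 ✗
  U3 stuck-at-1: output 1 ✓
Consistent faults: {U1 stuck-at-1, U2 stuck-at-0, U3 stuck-at-1} — 3 in all.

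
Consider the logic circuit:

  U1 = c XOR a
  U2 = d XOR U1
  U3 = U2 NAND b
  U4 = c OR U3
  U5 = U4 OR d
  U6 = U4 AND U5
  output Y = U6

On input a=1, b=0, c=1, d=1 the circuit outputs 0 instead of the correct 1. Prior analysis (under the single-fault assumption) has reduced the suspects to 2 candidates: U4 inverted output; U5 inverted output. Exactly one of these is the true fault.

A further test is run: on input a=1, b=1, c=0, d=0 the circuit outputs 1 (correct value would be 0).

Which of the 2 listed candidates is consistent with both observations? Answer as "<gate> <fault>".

U4 inverted output

Evaluate each candidate on input a=1, b=1, c=0, d=0:
  U4 inverted output: U1=1, U2=1, U3=0, U4=1 [inverted output], U5=1, U6=1 → 1 — matches
  U5 inverted output: U1=1, U2=1, U3=0, U4=0, U5=1 [inverted output], U6=0 → 0 — eliminated
Only U4 inverted output reproduces the observed 1.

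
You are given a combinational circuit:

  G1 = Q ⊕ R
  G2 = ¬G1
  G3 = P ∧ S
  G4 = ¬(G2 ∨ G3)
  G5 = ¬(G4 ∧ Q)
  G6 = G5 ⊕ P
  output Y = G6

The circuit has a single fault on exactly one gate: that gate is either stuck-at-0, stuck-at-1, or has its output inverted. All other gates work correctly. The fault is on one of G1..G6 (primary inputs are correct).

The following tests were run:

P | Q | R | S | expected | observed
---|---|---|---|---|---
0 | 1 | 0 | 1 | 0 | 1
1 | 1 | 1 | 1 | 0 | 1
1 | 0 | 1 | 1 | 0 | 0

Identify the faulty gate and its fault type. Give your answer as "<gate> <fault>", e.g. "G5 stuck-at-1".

G4 inverted output

Fault-free values for test 1 (P=0, Q=1, R=0, S=1): G1=1, G2=0, G3=0, G4=1, G5=0, G6=0, giving Y=0. Observed 1.
Test 1: faults giving observed 1 are {G1 stuck-at-0, G1 inverted output, G2 stuck-at-1, G2 inverted output, G3 stuck-at-1, G3 inverted output, G4 stuck-at-0, G4 inverted output, G5 stuck-at-1, G5 inverted output, G6 stuck-at-1, G6 inverted output}.
Test 2 (P=1, Q=1, R=1, S=1): fault-free G1=0, G2=1, G3=1, G4=0, G5=1, G6=0 → 0; observed 1. Eliminates G1 stuck-at-0, G1 inverted output, G2 stuck-at-1, G2 inverted output, G3 stuck-at-1, G3 inverted output, G4 stuck-at-0, G5 stuck-at-1.
Test 3 (P=1, Q=0, R=1, S=1): fault-free G1=1, G2=0, G3=1, G4=0, G5=1, G6=0 → 0; observed 0. Eliminates G5 inverted output, G6 stuck-at-1, G6 inverted output.
Only G4 inverted output is consistent with every test.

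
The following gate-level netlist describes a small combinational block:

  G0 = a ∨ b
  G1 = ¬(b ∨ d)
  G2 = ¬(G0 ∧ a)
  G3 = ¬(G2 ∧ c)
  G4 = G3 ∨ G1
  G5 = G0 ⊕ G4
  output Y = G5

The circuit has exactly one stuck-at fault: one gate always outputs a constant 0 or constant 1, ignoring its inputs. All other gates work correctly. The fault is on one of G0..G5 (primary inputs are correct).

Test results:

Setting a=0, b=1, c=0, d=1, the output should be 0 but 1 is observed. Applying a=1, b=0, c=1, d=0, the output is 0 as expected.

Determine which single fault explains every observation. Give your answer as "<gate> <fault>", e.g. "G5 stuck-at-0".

G3 stuck-at-0

Fault-free values for test 1 (a=0, b=1, c=0, d=1): G0=1, G1=0, G2=1, G3=1, G4=1, G5=0, giving Y=0. Observed 1.
Test 1: faults giving observed 1 are {G0 stuck-at-0, G3 stuck-at-0, G4 stuck-at-0, G5 stuck-at-1}.
Test 2 (a=1, b=0, c=1, d=0): fault-free G0=1, G1=1, G2=0, G3=1, G4=1, G5=0 → 0; observed 0. Eliminates G0 stuck-at-0, G4 stuck-at-0, G5 stuck-at-1.
Only G3 stuck-at-0 is consistent with every test.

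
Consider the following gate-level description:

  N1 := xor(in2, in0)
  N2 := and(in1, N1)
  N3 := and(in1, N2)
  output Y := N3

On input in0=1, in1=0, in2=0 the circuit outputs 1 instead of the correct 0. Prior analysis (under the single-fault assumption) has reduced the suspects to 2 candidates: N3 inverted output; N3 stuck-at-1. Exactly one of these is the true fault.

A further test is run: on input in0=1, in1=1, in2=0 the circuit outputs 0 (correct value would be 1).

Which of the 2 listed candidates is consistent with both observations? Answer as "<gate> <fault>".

N3 inverted output

Evaluate each candidate on input in0=1, in1=1, in2=0:
  N3 inverted output: N1=1, N2=1, N3=0 [inverted output] → 0 — matches
  N3 stuck-at-1: N1=1, N2=1, N3=1 [stuck-at-1] → 1 — eliminated
Only N3 inverted output reproduces the observed 0.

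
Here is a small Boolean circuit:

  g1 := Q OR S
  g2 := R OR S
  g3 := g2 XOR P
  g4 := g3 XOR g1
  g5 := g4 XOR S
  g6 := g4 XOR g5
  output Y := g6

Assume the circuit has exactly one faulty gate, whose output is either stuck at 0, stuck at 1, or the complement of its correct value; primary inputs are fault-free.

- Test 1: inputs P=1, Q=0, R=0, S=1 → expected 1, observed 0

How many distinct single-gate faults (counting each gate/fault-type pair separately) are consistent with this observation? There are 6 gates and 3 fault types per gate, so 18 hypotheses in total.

Fault-free: g1=1, g2=1, g3=0, g4=1, g5=0, g6=1 → 1. Observed 0.
  g1: none of the 3 fault types match ✗
  g2: none of the 3 fault types match ✗
  g3: none of the 3 fault types match ✗
  g4: none of the 3 fault types match ✗
  g5: stuck-at-1, inverted output ✓; others ✗
  g6: stuck-at-0, inverted output ✓; others ✗
Consistent faults: {g5 stuck-at-1, g5 inverted output, g6 stuck-at-0, g6 inverted output} — 4 in all.

4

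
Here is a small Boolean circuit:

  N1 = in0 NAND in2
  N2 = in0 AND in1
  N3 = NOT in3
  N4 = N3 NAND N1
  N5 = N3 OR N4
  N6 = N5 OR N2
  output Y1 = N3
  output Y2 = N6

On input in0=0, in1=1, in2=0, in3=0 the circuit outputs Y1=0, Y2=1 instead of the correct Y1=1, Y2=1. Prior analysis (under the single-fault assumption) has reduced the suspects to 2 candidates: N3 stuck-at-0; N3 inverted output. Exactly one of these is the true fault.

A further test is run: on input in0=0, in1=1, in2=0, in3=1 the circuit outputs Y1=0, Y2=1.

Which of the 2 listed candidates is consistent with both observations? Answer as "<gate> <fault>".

N3 stuck-at-0

Evaluate each candidate on input in0=0, in1=1, in2=0, in3=1:
  N3 stuck-at-0: N1=1, N2=0, N3=0 [stuck-at-0], N4=1, N5=1, N6=1 → Y1=0, Y2=1 — matches
  N3 inverted output: N1=1, N2=0, N3=1 [inverted output], N4=0, N5=1, N6=1 → Y1=1, Y2=1 — eliminated
Only N3 stuck-at-0 reproduces the observed Y1=0, Y2=1.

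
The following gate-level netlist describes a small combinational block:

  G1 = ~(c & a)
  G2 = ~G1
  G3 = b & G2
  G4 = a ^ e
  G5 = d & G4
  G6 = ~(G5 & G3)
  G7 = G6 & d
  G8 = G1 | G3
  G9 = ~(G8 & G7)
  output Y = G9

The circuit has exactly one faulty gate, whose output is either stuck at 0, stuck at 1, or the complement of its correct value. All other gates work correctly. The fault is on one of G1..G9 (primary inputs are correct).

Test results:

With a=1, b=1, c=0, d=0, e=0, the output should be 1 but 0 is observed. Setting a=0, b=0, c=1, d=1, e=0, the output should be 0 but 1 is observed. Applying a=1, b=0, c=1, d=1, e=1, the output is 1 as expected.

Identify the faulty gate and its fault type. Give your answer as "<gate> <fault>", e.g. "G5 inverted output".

Fault-free values for test 1 (a=1, b=1, c=0, d=0, e=0): G1=1, G2=0, G3=0, G4=1, G5=0, G6=1, G7=0, G8=1, G9=1, giving Y=1. Observed 0.
Test 1: faults giving observed 0 are {G7 stuck-at-1, G7 inverted output, G9 stuck-at-0, G9 inverted output}.
Test 2 (a=0, b=0, c=1, d=1, e=0): fault-free G1=1, G2=0, G3=0, G4=0, G5=0, G6=1, G7=1, G8=1, G9=0 → 0; observed 1. Eliminates G7 stuck-at-1, G9 stuck-at-0.
Test 3 (a=1, b=0, c=1, d=1, e=1): fault-free G1=0, G2=1, G3=0, G4=0, G5=0, G6=1, G7=1, G8=0, G9=1 → 1; observed 1. Eliminates G9 inverted output.
Only G7 inverted output is consistent with every test.

G7 inverted output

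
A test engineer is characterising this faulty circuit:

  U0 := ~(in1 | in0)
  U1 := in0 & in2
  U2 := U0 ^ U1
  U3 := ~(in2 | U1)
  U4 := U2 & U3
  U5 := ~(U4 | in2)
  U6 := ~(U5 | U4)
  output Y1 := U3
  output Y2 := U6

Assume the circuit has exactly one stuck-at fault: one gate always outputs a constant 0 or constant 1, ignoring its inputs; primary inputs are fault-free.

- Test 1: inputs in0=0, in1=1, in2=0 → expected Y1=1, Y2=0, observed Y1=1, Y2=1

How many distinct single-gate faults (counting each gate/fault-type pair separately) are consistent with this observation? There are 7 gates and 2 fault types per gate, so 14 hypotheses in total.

2

Fault-free: U0=0, U1=0, U2=0, U3=1, U4=0, U5=1, U6=0 → Y1=1, Y2=0. Observed Y1=1, Y2=1.
  U0 stuck-at-0: output Y1=1, Y2=0 ✗
  U0 stuck-at-1: output Y1=1, Y2=0 ✗
  U1 stuck-at-0: output Y1=1, Y2=0 ✗
  U1 stuck-at-1: output Y1=0, Y2=0 ✗
  U2 stuck-at-0: output Y1=1, Y2=0 ✗
  U2 stuck-at-1: output Y1=1, Y2=0 ✗
  U3 stuck-at-0: output Y1=0, Y2=0 ✗
  U3 stuck-at-1: output Y1=1, Y2=0 ✗
  U4 stuck-at-0: output Y1=1, Y2=0 ✗
  U4 stuck-at-1: output Y1=1, Y2=0 ✗
  U5 stuck-at-0: output Y1=1, Y2=1 ✓
  U5 stuck-at-1: output Y1=1, Y2=0 ✗
  U6 stuck-at-0: output Y1=1, Y2=0 ✗
  U6 stuck-at-1: output Y1=1, Y2=1 ✓
Consistent faults: {U5 stuck-at-0, U6 stuck-at-1} — 2 in all.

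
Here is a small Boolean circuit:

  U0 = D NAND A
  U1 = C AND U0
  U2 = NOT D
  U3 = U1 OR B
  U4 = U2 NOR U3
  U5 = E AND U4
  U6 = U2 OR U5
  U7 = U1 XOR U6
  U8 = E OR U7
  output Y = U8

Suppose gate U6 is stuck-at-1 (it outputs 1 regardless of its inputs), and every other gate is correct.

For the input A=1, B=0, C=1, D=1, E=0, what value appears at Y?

Propagate with U6 forced: U0=0, U1=0, U2=0, U3=0, U4=1, U5=0, U6=1 [stuck-at-1], U7=1, U8=1.
So Y = 1. (Without the fault it would be 0.)

1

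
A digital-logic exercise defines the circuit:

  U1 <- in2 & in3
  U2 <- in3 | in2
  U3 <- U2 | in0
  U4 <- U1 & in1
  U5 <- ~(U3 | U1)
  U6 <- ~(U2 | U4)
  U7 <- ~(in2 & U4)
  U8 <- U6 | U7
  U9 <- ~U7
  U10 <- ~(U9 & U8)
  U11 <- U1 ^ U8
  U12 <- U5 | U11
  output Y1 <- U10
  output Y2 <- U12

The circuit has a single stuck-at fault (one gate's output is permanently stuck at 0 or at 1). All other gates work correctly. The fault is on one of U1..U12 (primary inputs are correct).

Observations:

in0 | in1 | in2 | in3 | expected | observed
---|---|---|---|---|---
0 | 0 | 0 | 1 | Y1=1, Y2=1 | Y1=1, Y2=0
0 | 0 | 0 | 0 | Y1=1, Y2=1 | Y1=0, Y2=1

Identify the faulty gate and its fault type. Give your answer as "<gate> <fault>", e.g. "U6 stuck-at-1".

U7 stuck-at-0

Fault-free values for test 1 (in0=0, in1=0, in2=0, in3=1): U1=0, U2=1, U3=1, U4=0, U5=0, U6=0, U7=1, U8=1, U9=0, U10=1, U11=1, U12=1, giving Y1=1, Y2=1. Observed Y1=1, Y2=0.
Test 1: faults giving observed Y1=1, Y2=0 are {U1 stuck-at-1, U7 stuck-at-0, U8 stuck-at-0, U11 stuck-at-0, U12 stuck-at-0}.
Test 2 (in0=0, in1=0, in2=0, in3=0): fault-free U1=0, U2=0, U3=0, U4=0, U5=1, U6=1, U7=1, U8=1, U9=0, U10=1, U11=1, U12=1 → Y1=1, Y2=1; observed Y1=0, Y2=1. Eliminates U1 stuck-at-1, U8 stuck-at-0, U11 stuck-at-0, U12 stuck-at-0.
Only U7 stuck-at-0 is consistent with every test.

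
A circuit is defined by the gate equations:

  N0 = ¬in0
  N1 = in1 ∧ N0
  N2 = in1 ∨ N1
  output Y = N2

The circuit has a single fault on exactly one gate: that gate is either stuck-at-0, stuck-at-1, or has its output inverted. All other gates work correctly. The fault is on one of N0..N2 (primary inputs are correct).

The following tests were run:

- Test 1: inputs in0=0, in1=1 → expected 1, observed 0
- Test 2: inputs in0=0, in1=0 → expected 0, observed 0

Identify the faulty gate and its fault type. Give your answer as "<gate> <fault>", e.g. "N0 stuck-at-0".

Fault-free values for test 1 (in0=0, in1=1): N0=1, N1=1, N2=1, giving Y=1. Observed 0.
Test 1: faults giving observed 0 are {N2 stuck-at-0, N2 inverted output}.
Test 2 (in0=0, in1=0): fault-free N0=1, N1=0, N2=0 → 0; observed 0. Eliminates N2 inverted output.
Only N2 stuck-at-0 is consistent with every test.

N2 stuck-at-0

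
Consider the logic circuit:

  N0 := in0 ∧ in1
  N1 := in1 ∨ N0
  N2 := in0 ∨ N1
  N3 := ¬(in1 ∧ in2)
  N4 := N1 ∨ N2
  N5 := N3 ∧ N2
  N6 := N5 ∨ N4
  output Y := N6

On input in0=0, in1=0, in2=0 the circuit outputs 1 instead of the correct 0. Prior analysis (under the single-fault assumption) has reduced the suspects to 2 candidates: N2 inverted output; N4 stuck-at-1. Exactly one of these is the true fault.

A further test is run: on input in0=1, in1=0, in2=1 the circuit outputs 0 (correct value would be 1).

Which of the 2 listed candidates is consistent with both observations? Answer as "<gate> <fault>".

N2 inverted output

Evaluate each candidate on input in0=1, in1=0, in2=1:
  N2 inverted output: N0=0, N1=0, N2=0 [inverted output], N3=1, N4=0, N5=0, N6=0 → 0 — matches
  N4 stuck-at-1: N0=0, N1=0, N2=1, N3=1, N4=1 [stuck-at-1], N5=1, N6=1 → 1 — eliminated
Only N2 inverted output reproduces the observed 0.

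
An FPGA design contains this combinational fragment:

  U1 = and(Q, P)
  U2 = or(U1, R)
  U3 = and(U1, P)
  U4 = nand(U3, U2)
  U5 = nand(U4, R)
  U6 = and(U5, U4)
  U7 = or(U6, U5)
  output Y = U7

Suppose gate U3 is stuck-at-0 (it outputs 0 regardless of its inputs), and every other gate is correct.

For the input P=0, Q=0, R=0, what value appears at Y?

Propagate with U3 forced: U1=0, U2=0, U3=0 [stuck-at-0], U4=1, U5=1, U6=1, U7=1.
So Y = 1. (Same as the fault-free value — the fault is masked on this input.)

1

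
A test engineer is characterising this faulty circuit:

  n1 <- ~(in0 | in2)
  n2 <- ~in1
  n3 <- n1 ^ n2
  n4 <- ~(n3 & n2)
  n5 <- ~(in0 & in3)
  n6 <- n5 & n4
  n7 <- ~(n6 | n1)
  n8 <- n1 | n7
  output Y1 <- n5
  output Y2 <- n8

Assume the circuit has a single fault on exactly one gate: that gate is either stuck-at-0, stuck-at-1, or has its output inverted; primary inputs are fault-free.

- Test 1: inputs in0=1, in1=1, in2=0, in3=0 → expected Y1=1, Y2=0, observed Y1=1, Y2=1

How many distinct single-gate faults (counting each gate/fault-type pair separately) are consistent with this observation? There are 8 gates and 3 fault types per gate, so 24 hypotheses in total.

12

Fault-free: n1=0, n2=0, n3=0, n4=1, n5=1, n6=1, n7=0, n8=0 → Y1=1, Y2=0. Observed Y1=1, Y2=1.
  n1: stuck-at-1, inverted output ✓; others ✗
  n2: stuck-at-1, inverted output ✓; others ✗
  n3: none of the 3 fault types match ✗
  n4: stuck-at-0, inverted output ✓; others ✗
  n5: none of the 3 fault types match ✗
  n6: stuck-at-0, inverted output ✓; others ✗
  n7: stuck-at-1, inverted output ✓; others ✗
  n8: stuck-at-1, inverted output ✓; others ✗
Consistent faults: {n1 stuck-at-1, n1 inverted output, n2 stuck-at-1, n2 inverted output, n4 stuck-at-0, n4 inverted output, n6 stuck-at-0, n6 inverted output, n7 stuck-at-1, n7 inverted output, n8 stuck-at-1, n8 inverted output} — 12 in all.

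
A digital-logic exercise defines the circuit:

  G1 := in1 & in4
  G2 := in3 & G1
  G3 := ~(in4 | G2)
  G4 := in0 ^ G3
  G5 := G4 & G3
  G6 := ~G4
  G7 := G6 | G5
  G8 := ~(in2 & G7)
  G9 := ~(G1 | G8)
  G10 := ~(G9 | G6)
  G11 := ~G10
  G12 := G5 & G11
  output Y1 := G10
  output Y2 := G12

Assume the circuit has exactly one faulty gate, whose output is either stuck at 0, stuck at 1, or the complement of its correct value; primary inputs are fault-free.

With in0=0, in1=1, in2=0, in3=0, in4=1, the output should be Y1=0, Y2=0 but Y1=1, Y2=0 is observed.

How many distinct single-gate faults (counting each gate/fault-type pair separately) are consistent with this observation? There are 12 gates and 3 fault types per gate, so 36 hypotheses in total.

8

Fault-free: G1=1, G2=0, G3=0, G4=0, G5=0, G6=1, G7=1, G8=1, G9=0, G10=0, G11=1, G12=0 → Y1=0, Y2=0. Observed Y1=1, Y2=0.
  G1: none of the 3 fault types match ✗
  G2: none of the 3 fault types match ✗
  G3: stuck-at-1, inverted output ✓; others ✗
  G4: stuck-at-1, inverted output ✓; others ✗
  G5: none of the 3 fault types match ✗
  G6: stuck-at-0, inverted output ✓; others ✗
  G7: none of the 3 fault types match ✗
  G8: none of the 3 fault types match ✗
  G9: none of the 3 fault types match ✗
  G10: stuck-at-1, inverted output ✓; others ✗
  G11: none of the 3 fault types match ✗
  G12: none of the 3 fault types match ✗
Consistent faults: {G3 stuck-at-1, G3 inverted output, G4 stuck-at-1, G4 inverted output, G6 stuck-at-0, G6 inverted output, G10 stuck-at-1, G10 inverted output} — 8 in all.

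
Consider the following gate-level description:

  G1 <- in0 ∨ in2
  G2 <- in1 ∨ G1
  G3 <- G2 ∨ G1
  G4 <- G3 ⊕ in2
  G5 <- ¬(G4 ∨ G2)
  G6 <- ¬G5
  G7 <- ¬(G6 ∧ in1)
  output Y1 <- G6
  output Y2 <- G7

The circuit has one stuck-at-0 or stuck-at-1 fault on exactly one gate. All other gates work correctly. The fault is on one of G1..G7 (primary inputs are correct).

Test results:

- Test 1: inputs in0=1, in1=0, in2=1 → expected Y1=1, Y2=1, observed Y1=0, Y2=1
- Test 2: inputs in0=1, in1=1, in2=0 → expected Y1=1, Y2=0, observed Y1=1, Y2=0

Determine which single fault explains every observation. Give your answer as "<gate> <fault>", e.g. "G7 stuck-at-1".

Fault-free values for test 1 (in0=1, in1=0, in2=1): G1=1, G2=1, G3=1, G4=0, G5=0, G6=1, G7=1, giving Y1=1, Y2=1. Observed Y1=0, Y2=1.
Test 1: faults giving observed Y1=0, Y2=1 are {G2 stuck-at-0, G5 stuck-at-1, G6 stuck-at-0}.
Test 2 (in0=1, in1=1, in2=0): fault-free G1=1, G2=1, G3=1, G4=1, G5=0, G6=1, G7=0 → Y1=1, Y2=0; observed Y1=1, Y2=0. Eliminates G5 stuck-at-1, G6 stuck-at-0.
Only G2 stuck-at-0 is consistent with every test.

G2 stuck-at-0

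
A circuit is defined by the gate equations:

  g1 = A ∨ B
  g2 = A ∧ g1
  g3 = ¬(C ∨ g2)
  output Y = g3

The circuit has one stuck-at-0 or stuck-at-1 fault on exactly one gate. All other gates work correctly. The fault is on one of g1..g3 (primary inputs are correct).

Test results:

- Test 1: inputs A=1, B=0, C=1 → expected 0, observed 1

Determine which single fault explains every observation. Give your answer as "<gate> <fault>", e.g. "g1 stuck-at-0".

g3 stuck-at-1

Fault-free values for test 1 (A=1, B=0, C=1): g1=1, g2=1, g3=0, giving Y=0. Observed 1.
Test 1: faults giving observed 1 are {g3 stuck-at-1}.
Only g3 stuck-at-1 is consistent with every test.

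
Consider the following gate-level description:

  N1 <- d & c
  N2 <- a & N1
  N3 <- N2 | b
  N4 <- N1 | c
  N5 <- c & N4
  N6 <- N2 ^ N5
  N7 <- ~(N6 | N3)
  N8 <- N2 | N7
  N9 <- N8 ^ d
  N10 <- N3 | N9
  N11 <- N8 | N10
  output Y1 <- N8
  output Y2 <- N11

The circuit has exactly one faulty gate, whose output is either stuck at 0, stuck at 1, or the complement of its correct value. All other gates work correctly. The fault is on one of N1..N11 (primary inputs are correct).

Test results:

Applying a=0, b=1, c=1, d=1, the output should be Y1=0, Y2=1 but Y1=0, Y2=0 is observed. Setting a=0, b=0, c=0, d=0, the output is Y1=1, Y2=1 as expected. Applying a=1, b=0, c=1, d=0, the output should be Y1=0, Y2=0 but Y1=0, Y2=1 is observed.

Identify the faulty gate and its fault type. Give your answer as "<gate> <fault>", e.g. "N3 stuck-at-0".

N10 inverted output

Fault-free values for test 1 (a=0, b=1, c=1, d=1): N1=1, N2=0, N3=1, N4=1, N5=1, N6=1, N7=0, N8=0, N9=1, N10=1, N11=1, giving Y1=0, Y2=1. Observed Y1=0, Y2=0.
Test 1: faults giving observed Y1=0, Y2=0 are {N10 stuck-at-0, N10 inverted output, N11 stuck-at-0, N11 inverted output}.
Test 2 (a=0, b=0, c=0, d=0): fault-free N1=0, N2=0, N3=0, N4=0, N5=0, N6=0, N7=1, N8=1, N9=1, N10=1, N11=1 → Y1=1, Y2=1; observed Y1=1, Y2=1. Eliminates N11 stuck-at-0, N11 inverted output.
Test 3 (a=1, b=0, c=1, d=0): fault-free N1=0, N2=0, N3=0, N4=1, N5=1, N6=1, N7=0, N8=0, N9=0, N10=0, N11=0 → Y1=0, Y2=0; observed Y1=0, Y2=1. Eliminates N10 stuck-at-0.
Only N10 inverted output is consistent with every test.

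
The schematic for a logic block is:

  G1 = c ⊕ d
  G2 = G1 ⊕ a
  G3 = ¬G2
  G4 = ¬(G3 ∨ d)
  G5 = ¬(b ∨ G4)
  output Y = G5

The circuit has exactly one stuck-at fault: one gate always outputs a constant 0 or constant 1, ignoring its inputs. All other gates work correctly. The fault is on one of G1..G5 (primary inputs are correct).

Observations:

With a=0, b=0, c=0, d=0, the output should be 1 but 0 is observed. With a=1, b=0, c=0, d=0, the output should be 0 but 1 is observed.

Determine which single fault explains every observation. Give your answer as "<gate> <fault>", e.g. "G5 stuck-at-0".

Fault-free values for test 1 (a=0, b=0, c=0, d=0): G1=0, G2=0, G3=1, G4=0, G5=1, giving Y=1. Observed 0.
Test 1: faults giving observed 0 are {G1 stuck-at-1, G2 stuck-at-1, G3 stuck-at-0, G4 stuck-at-1, G5 stuck-at-0}.
Test 2 (a=1, b=0, c=0, d=0): fault-free G1=0, G2=1, G3=0, G4=1, G5=0 → 0; observed 1. Eliminates G2 stuck-at-1, G3 stuck-at-0, G4 stuck-at-1, G5 stuck-at-0.
Only G1 stuck-at-1 is consistent with every test.

G1 stuck-at-1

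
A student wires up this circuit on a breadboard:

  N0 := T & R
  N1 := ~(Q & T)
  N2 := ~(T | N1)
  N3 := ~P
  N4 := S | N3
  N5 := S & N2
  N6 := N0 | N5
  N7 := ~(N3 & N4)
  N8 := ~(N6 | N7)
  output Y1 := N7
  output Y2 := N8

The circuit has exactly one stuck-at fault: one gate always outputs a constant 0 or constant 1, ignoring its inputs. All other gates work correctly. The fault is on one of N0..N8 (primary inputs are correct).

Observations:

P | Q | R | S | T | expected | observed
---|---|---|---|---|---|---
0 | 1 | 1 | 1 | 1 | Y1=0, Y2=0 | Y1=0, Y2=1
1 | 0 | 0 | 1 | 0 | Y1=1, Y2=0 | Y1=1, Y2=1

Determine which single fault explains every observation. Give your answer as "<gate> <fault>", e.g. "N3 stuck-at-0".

N8 stuck-at-1

Fault-free values for test 1 (P=0, Q=1, R=1, S=1, T=1): N0=1, N1=0, N2=0, N3=1, N4=1, N5=0, N6=1, N7=0, N8=0, giving Y1=0, Y2=0. Observed Y1=0, Y2=1.
Test 1: faults giving observed Y1=0, Y2=1 are {N0 stuck-at-0, N6 stuck-at-0, N8 stuck-at-1}.
Test 2 (P=1, Q=0, R=0, S=1, T=0): fault-free N0=0, N1=1, N2=0, N3=0, N4=1, N5=0, N6=0, N7=1, N8=0 → Y1=1, Y2=0; observed Y1=1, Y2=1. Eliminates N0 stuck-at-0, N6 stuck-at-0.
Only N8 stuck-at-1 is consistent with every test.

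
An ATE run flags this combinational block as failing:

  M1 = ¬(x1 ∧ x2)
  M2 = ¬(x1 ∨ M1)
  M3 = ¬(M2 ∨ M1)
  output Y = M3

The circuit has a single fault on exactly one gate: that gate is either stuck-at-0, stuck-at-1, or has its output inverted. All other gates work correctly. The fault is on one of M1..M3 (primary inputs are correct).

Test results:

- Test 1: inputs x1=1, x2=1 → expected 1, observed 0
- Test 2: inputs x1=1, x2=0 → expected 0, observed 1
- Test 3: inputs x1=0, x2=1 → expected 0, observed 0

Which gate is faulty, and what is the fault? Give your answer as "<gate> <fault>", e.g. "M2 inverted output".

Fault-free values for test 1 (x1=1, x2=1): M1=0, M2=0, M3=1, giving Y=1. Observed 0.
Test 1: faults giving observed 0 are {M1 stuck-at-1, M1 inverted output, M2 stuck-at-1, M2 inverted output, M3 stuck-at-0, M3 inverted output}.
Test 2 (x1=1, x2=0): fault-free M1=1, M2=0, M3=0 → 0; observed 1. Eliminates M1 stuck-at-1, M2 stuck-at-1, M2 inverted output, M3 stuck-at-0.
Test 3 (x1=0, x2=1): fault-free M1=1, M2=0, M3=0 → 0; observed 0. Eliminates M3 inverted output.
Only M1 inverted output is consistent with every test.

M1 inverted output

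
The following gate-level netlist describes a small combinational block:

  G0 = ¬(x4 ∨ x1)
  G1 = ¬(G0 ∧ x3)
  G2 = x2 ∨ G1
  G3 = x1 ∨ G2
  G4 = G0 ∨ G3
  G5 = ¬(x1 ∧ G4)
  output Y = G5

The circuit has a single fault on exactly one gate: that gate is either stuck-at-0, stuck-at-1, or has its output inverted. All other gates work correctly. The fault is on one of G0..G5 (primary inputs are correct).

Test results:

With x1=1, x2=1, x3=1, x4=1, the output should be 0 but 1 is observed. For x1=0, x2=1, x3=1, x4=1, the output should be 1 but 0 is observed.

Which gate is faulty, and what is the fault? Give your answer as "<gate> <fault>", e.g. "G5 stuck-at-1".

Fault-free values for test 1 (x1=1, x2=1, x3=1, x4=1): G0=0, G1=1, G2=1, G3=1, G4=1, G5=0, giving Y=0. Observed 1.
Test 1: faults giving observed 1 are {G3 stuck-at-0, G3 inverted output, G4 stuck-at-0, G4 inverted output, G5 stuck-at-1, G5 inverted output}.
Test 2 (x1=0, x2=1, x3=1, x4=1): fault-free G0=0, G1=1, G2=1, G3=1, G4=1, G5=1 → 1; observed 0. Eliminates G3 stuck-at-0, G3 inverted output, G4 stuck-at-0, G4 inverted output, G5 stuck-at-1.
Only G5 inverted output is consistent with every test.

G5 inverted output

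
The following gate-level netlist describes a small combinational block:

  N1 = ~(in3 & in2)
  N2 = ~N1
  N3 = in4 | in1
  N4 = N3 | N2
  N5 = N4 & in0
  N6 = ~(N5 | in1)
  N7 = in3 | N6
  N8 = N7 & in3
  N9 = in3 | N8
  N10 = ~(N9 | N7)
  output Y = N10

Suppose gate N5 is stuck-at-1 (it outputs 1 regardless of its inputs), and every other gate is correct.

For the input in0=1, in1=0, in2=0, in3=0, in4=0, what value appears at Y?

1

Propagate with N5 forced: N1=1, N2=0, N3=0, N4=0, N5=1 [stuck-at-1], N6=0, N7=0, N8=0, N9=0, N10=1.
So Y = 1. (Without the fault it would be 0.)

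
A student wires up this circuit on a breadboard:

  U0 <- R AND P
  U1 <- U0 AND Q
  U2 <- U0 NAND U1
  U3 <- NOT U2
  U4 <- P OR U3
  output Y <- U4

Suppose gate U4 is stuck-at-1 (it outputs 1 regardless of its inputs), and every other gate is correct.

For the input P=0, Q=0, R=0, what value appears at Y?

Propagate with U4 forced: U0=0, U1=0, U2=1, U3=0, U4=1 [stuck-at-1].
So Y = 1. (Without the fault it would be 0.)

1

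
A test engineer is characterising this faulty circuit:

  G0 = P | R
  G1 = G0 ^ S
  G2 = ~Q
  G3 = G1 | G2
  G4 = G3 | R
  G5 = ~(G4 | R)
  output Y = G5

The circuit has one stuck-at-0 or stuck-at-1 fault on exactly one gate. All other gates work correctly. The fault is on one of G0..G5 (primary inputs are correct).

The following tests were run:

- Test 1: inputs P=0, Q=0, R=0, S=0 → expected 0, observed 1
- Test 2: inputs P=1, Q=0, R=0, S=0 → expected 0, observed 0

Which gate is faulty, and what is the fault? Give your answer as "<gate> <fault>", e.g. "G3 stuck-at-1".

G2 stuck-at-0

Fault-free values for test 1 (P=0, Q=0, R=0, S=0): G0=0, G1=0, G2=1, G3=1, G4=1, G5=0, giving Y=0. Observed 1.
Test 1: faults giving observed 1 are {G2 stuck-at-0, G3 stuck-at-0, G4 stuck-at-0, G5 stuck-at-1}.
Test 2 (P=1, Q=0, R=0, S=0): fault-free G0=1, G1=1, G2=1, G3=1, G4=1, G5=0 → 0; observed 0. Eliminates G3 stuck-at-0, G4 stuck-at-0, G5 stuck-at-1.
Only G2 stuck-at-0 is consistent with every test.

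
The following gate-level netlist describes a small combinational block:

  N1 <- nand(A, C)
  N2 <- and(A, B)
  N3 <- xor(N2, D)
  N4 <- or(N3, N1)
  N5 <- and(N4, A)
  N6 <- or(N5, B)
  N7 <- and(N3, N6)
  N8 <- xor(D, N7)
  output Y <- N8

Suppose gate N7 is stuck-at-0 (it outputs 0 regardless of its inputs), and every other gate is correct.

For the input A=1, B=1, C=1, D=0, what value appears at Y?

0

Propagate with N7 forced: N1=0, N2=1, N3=1, N4=1, N5=1, N6=1, N7=0 [stuck-at-0], N8=0.
So Y = 0. (Without the fault it would be 1.)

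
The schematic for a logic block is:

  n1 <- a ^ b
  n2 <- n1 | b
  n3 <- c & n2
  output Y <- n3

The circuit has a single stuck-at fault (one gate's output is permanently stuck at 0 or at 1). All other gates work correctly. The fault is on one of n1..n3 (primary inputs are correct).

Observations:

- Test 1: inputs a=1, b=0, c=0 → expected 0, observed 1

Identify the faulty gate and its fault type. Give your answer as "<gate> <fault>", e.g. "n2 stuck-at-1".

Fault-free values for test 1 (a=1, b=0, c=0): n1=1, n2=1, n3=0, giving Y=0. Observed 1.
Test 1: faults giving observed 1 are {n3 stuck-at-1}.
Only n3 stuck-at-1 is consistent with every test.

n3 stuck-at-1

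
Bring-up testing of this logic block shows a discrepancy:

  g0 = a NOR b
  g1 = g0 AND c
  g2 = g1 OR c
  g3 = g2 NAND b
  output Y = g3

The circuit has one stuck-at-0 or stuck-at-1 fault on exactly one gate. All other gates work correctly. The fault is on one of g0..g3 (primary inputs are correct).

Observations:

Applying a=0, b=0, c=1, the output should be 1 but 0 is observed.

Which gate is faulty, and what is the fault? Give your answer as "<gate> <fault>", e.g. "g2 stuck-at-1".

Fault-free values for test 1 (a=0, b=0, c=1): g0=1, g1=1, g2=1, g3=1, giving Y=1. Observed 0.
Test 1: faults giving observed 0 are {g3 stuck-at-0}.
Only g3 stuck-at-0 is consistent with every test.

g3 stuck-at-0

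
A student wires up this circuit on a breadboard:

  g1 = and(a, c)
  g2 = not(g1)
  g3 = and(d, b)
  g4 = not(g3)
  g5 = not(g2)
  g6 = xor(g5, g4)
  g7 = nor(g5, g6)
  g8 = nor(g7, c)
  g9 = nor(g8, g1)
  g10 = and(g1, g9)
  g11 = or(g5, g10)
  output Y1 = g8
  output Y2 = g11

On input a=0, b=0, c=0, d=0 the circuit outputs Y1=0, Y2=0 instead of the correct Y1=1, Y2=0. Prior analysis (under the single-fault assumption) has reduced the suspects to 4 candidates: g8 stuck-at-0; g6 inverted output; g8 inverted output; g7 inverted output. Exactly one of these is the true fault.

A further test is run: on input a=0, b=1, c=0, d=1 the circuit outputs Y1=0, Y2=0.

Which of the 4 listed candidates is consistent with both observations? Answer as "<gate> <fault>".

Evaluate each candidate on input a=0, b=1, c=0, d=1:
  g8 stuck-at-0: g1=0, g2=1, g3=1, g4=0, g5=0, g6=0, g7=1, g8=0 [stuck-at-0], g9=1, g10=0, g11=0 → Y1=0, Y2=0 — matches
  g6 inverted output: g1=0, g2=1, g3=1, g4=0, g5=0, g6=1 [inverted output], g7=0, g8=1, g9=0, g10=0, g11=0 → Y1=1, Y2=0 — eliminated
  g8 inverted output: g1=0, g2=1, g3=1, g4=0, g5=0, g6=0, g7=1, g8=1 [inverted output], g9=0, g10=0, g11=0 → Y1=1, Y2=0 — eliminated
  g7 inverted output: g1=0, g2=1, g3=1, g4=0, g5=0, g6=0, g7=0 [inverted output], g8=1, g9=0, g10=0, g11=0 → Y1=1, Y2=0 — eliminated
Only g8 stuck-at-0 reproduces the observed Y1=0, Y2=0.

g8 stuck-at-0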